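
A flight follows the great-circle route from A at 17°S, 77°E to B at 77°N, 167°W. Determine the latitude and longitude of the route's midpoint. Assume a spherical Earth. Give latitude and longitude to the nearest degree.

≈ 38°N, 90°E

Convert each endpoint to a unit vector on the sphere (x = cos φ cos λ, y = cos φ sin λ, z = sin φ).
The central angle between the endpoints is δ = arccos(p₁·p₂) ≈ 1.960 rad (112.3°).
Interpolate at f = 1/2 with slerp weights a = sin((1−f)δ)/sin δ ≈ 0.897, b = sin(fδ)/sin δ ≈ 0.897.
p = a·p₁ + b·p₂ ≈ (-0.004, 0.791, 0.612); φ = arcsin(p_z) ≈ 37.74°, λ = atan2(p_y, p_x) ≈ 90.26°.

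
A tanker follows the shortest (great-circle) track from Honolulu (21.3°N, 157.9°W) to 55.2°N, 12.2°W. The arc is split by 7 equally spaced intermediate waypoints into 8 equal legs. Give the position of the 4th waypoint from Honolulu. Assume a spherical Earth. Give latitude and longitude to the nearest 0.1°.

≈ 64.6°N, 123.0°W

The haversine formula gives a central angle δ ≈ 1.712 rad (98.1°) between the endpoints.
Interpolate at f = 4/8 with slerp weights a = sin((1−f)δ)/sin δ ≈ 0.763, b = sin(fδ)/sin δ ≈ 0.763.
p = a·p₁ + b·p₂ ≈ (-0.233, -0.359, 0.904); φ = arcsin(p_z) ≈ 64.64°, λ = atan2(p_y, p_x) ≈ -122.95°.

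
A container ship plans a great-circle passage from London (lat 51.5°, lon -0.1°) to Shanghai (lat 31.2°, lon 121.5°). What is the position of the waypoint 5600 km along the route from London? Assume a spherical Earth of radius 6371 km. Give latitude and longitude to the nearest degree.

Write both endpoints as unit vectors p₁, p₂ with components (cos φ cos λ, cos φ sin λ, sin φ).
The central angle between the endpoints is δ = arccos(p₁·p₂) ≈ 1.444 rad (82.7°). The total great-circle distance is δ·R ≈ 1.444 × 6371 ≈ 9200 km, so the target fraction is f = 5600/9200 ≈ 0.609.
Interpolate at f ≈ 0.609 with slerp weights a = sin((1−f)δ)/sin δ ≈ 0.540, b = sin(fδ)/sin δ ≈ 0.776.
p = a·p₁ + b·p₂ ≈ (-0.011, 0.566, 0.825); φ = arcsin(p_z) ≈ 55.55°, λ = atan2(p_y, p_x) ≈ 91.11°.

≈ lat 56°, lon 91°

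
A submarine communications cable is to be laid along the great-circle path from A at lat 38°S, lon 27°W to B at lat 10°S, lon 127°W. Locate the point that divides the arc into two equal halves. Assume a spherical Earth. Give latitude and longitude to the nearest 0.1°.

Write both endpoints as unit vectors p₁, p₂ with components (cos φ cos λ, cos φ sin λ, sin φ).
The central angle between the endpoints is δ = arccos(p₁·p₂) ≈ 1.599 rad (91.6°).
Interpolate at f = 1/2 with slerp weights a = sin((1−f)δ)/sin δ ≈ 0.717, b = sin(fδ)/sin δ ≈ 0.717.
p = a·p₁ + b·p₂ ≈ (0.078, -0.821, -0.566); φ = arcsin(p_z) ≈ -34.48°, λ = atan2(p_y, p_x) ≈ -84.54°.

≈ lat 34.5°S, lon 84.5°W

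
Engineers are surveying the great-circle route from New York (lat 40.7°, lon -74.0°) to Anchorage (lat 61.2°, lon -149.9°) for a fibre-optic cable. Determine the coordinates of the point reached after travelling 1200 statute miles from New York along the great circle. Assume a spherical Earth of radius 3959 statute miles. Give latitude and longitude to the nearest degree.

Convert each endpoint to a unit vector on the sphere (x = cos φ cos λ, y = cos φ sin λ, z = sin φ).
The central angle between the endpoints is δ = arccos(p₁·p₂) ≈ 0.849 rad (48.7°). The total great-circle distance is δ·R ≈ 0.849 × 3959 ≈ 3363 mi, so the target fraction is f = 1200/3363 ≈ 0.357.
Interpolate at f ≈ 0.357 with slerp weights a = sin((1−f)δ)/sin δ ≈ 0.692, b = sin(fδ)/sin δ ≈ 0.398.
p = a·p₁ + b·p₂ ≈ (-0.021, -0.600, 0.800); φ = arcsin(p_z) ≈ 53.08°, λ = atan2(p_y, p_x) ≈ -92.01°.

≈ lat 53°, lon -92°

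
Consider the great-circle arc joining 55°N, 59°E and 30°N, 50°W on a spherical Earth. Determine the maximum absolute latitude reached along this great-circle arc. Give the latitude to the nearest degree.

≈ 61°N

The great circle lies in the plane with unit normal n̂ = (p₁ × p₂)/|p₁ × p₂|.
Here n̂_z ≈ -0.485; the vertex latitude is φ_max = arccos|n̂_z| ≈ 61.0°.
Check via Clairaut: cos φ_max = |cos φ₁| · sin C = cos(55.0°)·sin(57.7°) ≈ 0.485, again giving ≈ 61.0°.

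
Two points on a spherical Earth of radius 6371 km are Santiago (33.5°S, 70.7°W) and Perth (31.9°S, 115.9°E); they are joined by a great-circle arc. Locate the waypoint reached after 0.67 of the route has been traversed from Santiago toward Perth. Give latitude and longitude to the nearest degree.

Write both endpoints as unit vectors p₁, p₂ with components (cos φ cos λ, cos φ sin λ, sin φ).
The central angle between the endpoints is δ = arccos(p₁·p₂) ≈ 1.995 rad (114.3°).
Interpolate at f = 0.67 with slerp weights a = sin((1−f)δ)/sin δ ≈ 0.671, b = sin(fδ)/sin δ ≈ 1.067.
p = a·p₁ + b·p₂ ≈ (-0.211, 0.287, -0.935); φ = arcsin(p_z) ≈ -69.15°, λ = atan2(p_y, p_x) ≈ 126.32°.

≈ 69°S, 126°E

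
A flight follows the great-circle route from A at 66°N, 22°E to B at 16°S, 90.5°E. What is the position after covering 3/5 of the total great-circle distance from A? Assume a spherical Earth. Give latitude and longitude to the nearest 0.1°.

The haversine formula gives a central angle δ ≈ 1.680 rad (96.2°) between the endpoints.
Interpolate at f = 3/5 with slerp weights a = sin((1−f)δ)/sin δ ≈ 0.626, b = sin(fδ)/sin δ ≈ 0.851.
p = a·p₁ + b·p₂ ≈ (0.229, 0.913, 0.338); φ = arcsin(p_z) ≈ 19.72°, λ = atan2(p_y, p_x) ≈ 75.92°.

≈ 19.7°N, 75.9°E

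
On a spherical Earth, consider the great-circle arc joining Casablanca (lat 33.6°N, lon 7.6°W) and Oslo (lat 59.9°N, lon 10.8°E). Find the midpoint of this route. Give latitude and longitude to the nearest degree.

≈ lat 47°N, lon 1°W

Convert each endpoint to a unit vector on the sphere (x = cos φ cos λ, y = cos φ sin λ, z = sin φ).
The central angle between the endpoints is δ = arccos(p₁·p₂) ≈ 0.505 rad (28.9°).
Interpolate at f = 1/2 with slerp weights a = sin((1−f)δ)/sin δ ≈ 0.516, b = sin(fδ)/sin δ ≈ 0.516.
p = a·p₁ + b·p₂ ≈ (0.681, -0.008, 0.733); φ = arcsin(p_z) ≈ 47.10°, λ = atan2(p_y, p_x) ≈ -0.70°.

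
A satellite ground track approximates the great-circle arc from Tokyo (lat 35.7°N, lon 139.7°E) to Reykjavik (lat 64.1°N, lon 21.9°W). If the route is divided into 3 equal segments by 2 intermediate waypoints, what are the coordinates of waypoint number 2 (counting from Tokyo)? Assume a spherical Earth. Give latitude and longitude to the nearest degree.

Write both endpoints as unit vectors p₁, p₂ with components (cos φ cos λ, cos φ sin λ, sin φ).
The central angle between the endpoints is δ = arccos(p₁·p₂) ≈ 1.381 rad (79.1°).
Interpolate at f = 2/3 with slerp weights a = sin((1−f)δ)/sin δ ≈ 0.452, b = sin(fδ)/sin δ ≈ 0.811.
p = a·p₁ + b·p₂ ≈ (0.048, 0.106, 0.993); φ = arcsin(p_z) ≈ 83.33°, λ = atan2(p_y, p_x) ≈ 65.41°.

≈ lat 83°N, lon 65°E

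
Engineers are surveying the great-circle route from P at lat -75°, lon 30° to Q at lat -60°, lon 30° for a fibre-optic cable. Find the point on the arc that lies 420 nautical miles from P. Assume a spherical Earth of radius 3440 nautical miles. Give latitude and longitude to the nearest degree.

≈ lat -68°, lon 30°

Convert each endpoint to a unit vector on the sphere (x = cos φ cos λ, y = cos φ sin λ, z = sin φ).
The central angle between the endpoints is δ = arccos(p₁·p₂) ≈ 0.262 rad (15.0°). The total great-circle distance is δ·R ≈ 0.262 × 3440 ≈ 901 nmi, so the target fraction is f = 420/901 ≈ 0.466.
Interpolate at f ≈ 0.466 with slerp weights a = sin((1−f)δ)/sin δ ≈ 0.538, b = sin(fδ)/sin δ ≈ 0.471.
p = a·p₁ + b·p₂ ≈ (0.324, 0.187, -0.927); φ = arcsin(p_z) ≈ -68.00°, λ = atan2(p_y, p_x) ≈ 30.00°.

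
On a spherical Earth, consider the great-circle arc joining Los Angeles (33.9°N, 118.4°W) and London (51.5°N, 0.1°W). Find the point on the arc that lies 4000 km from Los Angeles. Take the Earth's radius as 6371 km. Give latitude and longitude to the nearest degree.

≈ 59°N, 79°W

Convert each endpoint to a unit vector on the sphere (x = cos φ cos λ, y = cos φ sin λ, z = sin φ).
The central angle between the endpoints is δ = arccos(p₁·p₂) ≈ 1.378 rad (79.0°). The total great-circle distance is δ·R ≈ 1.378 × 6371 ≈ 8780 km, so the target fraction is f = 4000/8780 ≈ 0.456.
Interpolate at f ≈ 0.456 with slerp weights a = sin((1−f)δ)/sin δ ≈ 0.695, b = sin(fδ)/sin δ ≈ 0.598.
p = a·p₁ + b·p₂ ≈ (0.098, -0.508, 0.856); φ = arcsin(p_z) ≈ 58.85°, λ = atan2(p_y, p_x) ≈ -79.04°.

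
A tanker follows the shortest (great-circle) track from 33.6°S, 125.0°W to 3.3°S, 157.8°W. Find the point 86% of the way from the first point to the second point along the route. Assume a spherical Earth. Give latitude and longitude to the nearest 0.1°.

From cos δ = sin φ₁ sin φ₂ + cos φ₁ cos φ₂ cos Δλ, the central angle is δ ≈ 0.751 rad (43.0°).
Interpolate at f = 0.86 with slerp weights a = sin((1−f)δ)/sin δ ≈ 0.154, b = sin(fδ)/sin δ ≈ 0.882.
p = a·p₁ + b·p₂ ≈ (-0.889, -0.438, -0.136); φ = arcsin(p_z) ≈ -7.81°, λ = atan2(p_y, p_x) ≈ -153.78°.

≈ 7.8°S, 153.8°W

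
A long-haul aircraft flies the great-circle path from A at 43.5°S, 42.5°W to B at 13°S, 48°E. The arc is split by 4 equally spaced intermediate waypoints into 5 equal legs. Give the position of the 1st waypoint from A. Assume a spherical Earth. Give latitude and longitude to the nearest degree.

≈ 44°S, 20°W

Convert each endpoint to a unit vector on the sphere (x = cos φ cos λ, y = cos φ sin λ, z = sin φ).
The central angle between the endpoints is δ = arccos(p₁·p₂) ≈ 1.422 rad (81.4°).
Interpolate at f = 1/5 with slerp weights a = sin((1−f)δ)/sin δ ≈ 0.918, b = sin(fδ)/sin δ ≈ 0.284.
p = a·p₁ + b·p₂ ≈ (0.676, -0.244, -0.695); φ = arcsin(p_z) ≈ -44.07°, λ = atan2(p_y, p_x) ≈ -19.88°.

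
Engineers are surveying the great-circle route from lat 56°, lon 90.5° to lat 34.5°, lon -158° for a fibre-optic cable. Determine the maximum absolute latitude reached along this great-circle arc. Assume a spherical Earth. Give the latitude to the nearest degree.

The great circle lies in the plane with unit normal n̂ = (p₁ × p₂)/|p₁ × p₂|.
Here n̂_z ≈ +0.450; the vertex latitude is φ_max = arccos|n̂_z| ≈ 63.3°.

≈ 63°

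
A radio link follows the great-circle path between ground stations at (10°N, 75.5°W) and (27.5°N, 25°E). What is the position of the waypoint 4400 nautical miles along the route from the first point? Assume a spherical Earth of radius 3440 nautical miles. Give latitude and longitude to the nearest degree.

Convert each endpoint to a unit vector on the sphere (x = cos φ cos λ, y = cos φ sin λ, z = sin φ).
The central angle between the endpoints is δ = arccos(p₁·p₂) ≈ 1.650 rad (94.5°). The total great-circle distance is δ·R ≈ 1.650 × 3440 ≈ 5676 nmi, so the target fraction is f = 4400/5676 ≈ 0.775.
Interpolate at f ≈ 0.775 with slerp weights a = sin((1−f)δ)/sin δ ≈ 0.364, b = sin(fδ)/sin δ ≈ 0.961.
p = a·p₁ + b·p₂ ≈ (0.862, 0.014, 0.507); φ = arcsin(p_z) ≈ 30.45°, λ = atan2(p_y, p_x) ≈ 0.90°.

≈ (30°N, 1°E)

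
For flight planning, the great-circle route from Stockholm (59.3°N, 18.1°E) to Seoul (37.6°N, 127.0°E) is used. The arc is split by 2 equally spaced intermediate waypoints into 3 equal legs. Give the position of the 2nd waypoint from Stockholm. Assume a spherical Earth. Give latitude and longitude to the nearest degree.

Convert each endpoint to a unit vector on the sphere (x = cos φ cos λ, y = cos φ sin λ, z = sin φ).
The central angle between the endpoints is δ = arccos(p₁·p₂) ≈ 1.166 rad (66.8°).
Interpolate at f = 2/3 with slerp weights a = sin((1−f)δ)/sin δ ≈ 0.412, b = sin(fδ)/sin δ ≈ 0.763.
p = a·p₁ + b·p₂ ≈ (-0.164, 0.548, 0.820); φ = arcsin(p_z) ≈ 55.10°, λ = atan2(p_y, p_x) ≈ 106.63°.

≈ (55°N, 107°E)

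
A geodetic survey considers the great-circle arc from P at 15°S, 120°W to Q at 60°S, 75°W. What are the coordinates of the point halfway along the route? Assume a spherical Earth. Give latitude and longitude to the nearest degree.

The haversine formula gives a central angle δ ≈ 0.970 rad (55.6°) between the endpoints.
Interpolate at f = 1/2 with slerp weights a = sin((1−f)δ)/sin δ ≈ 0.565, b = sin(fδ)/sin δ ≈ 0.565.
p = a·p₁ + b·p₂ ≈ (-0.200, -0.746, -0.636); φ = arcsin(p_z) ≈ -39.47°, λ = atan2(p_y, p_x) ≈ -105.00°.

≈ 39°S, 105°W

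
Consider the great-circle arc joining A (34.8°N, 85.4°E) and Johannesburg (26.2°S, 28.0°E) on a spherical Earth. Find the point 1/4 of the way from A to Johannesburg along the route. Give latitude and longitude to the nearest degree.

The haversine formula gives a central angle δ ≈ 1.425 rad (81.7°) between the endpoints.
Interpolate at f = 1/4 with slerp weights a = sin((1−f)δ)/sin δ ≈ 0.886, b = sin(fδ)/sin δ ≈ 0.353.
p = a·p₁ + b·p₂ ≈ (0.338, 0.874, 0.350); φ = arcsin(p_z) ≈ 20.49°, λ = atan2(p_y, p_x) ≈ 68.87°.

≈ (20°N, 69°E)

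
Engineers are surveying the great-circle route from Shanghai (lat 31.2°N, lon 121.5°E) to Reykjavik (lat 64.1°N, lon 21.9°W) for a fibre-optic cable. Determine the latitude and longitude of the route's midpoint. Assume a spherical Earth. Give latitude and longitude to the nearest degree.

≈ lat 68°N, lon 94°E

Write both endpoints as unit vectors p₁, p₂ with components (cos φ cos λ, cos φ sin λ, sin φ).
The central angle between the endpoints is δ = arccos(p₁·p₂) ≈ 1.404 rad (80.4°).
Interpolate at f = 1/2 with slerp weights a = sin((1−f)δ)/sin δ ≈ 0.655, b = sin(fδ)/sin δ ≈ 0.655.
p = a·p₁ + b·p₂ ≈ (-0.027, 0.371, 0.928); φ = arcsin(p_z) ≈ 68.17°, λ = atan2(p_y, p_x) ≈ 94.21°.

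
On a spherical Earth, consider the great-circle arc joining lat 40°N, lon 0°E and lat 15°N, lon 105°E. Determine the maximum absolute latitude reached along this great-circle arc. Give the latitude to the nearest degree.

≈ 44°N

The great circle lies in the plane with unit normal n̂ = (p₁ × p₂)/|p₁ × p₂|.
Here n̂_z ≈ +0.715; the vertex latitude is φ_max = arccos|n̂_z| ≈ 44.4°.
Check via Clairaut: cos φ_max = |cos φ₁| · sin C = cos(40.0°)·sin(69.0°) ≈ 0.715, again giving ≈ 44.4°.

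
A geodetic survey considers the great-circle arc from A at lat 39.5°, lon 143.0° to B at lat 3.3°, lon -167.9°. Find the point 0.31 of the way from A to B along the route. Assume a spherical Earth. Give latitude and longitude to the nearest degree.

Convert each endpoint to a unit vector on the sphere (x = cos φ cos λ, y = cos φ sin λ, z = sin φ).
The central angle between the endpoints is δ = arccos(p₁·p₂) ≈ 0.999 rad (57.2°).
Interpolate at f = 0.31 with slerp weights a = sin((1−f)δ)/sin δ ≈ 0.756, b = sin(fδ)/sin δ ≈ 0.362.
p = a·p₁ + b·p₂ ≈ (-0.820, 0.275, 0.502); φ = arcsin(p_z) ≈ 30.13°, λ = atan2(p_y, p_x) ≈ 161.43°.

≈ lat 30°, lon 161°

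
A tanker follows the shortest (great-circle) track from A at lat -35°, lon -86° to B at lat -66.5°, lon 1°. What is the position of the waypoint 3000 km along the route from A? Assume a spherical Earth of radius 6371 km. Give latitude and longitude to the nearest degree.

≈ lat -57°, lon -63°

The haversine formula gives a central angle δ ≈ 0.997 rad (57.1°) between the endpoints. The total great-circle distance is δ·R ≈ 0.997 × 6371 ≈ 6350 km, so the target fraction is f = 3000/6350 ≈ 0.472.
Interpolate at f ≈ 0.472 with slerp weights a = sin((1−f)δ)/sin δ ≈ 0.598, b = sin(fδ)/sin δ ≈ 0.540.
p = a·p₁ + b·p₂ ≈ (0.250, -0.485, -0.838); φ = arcsin(p_z) ≈ -56.96°, λ = atan2(p_y, p_x) ≈ -62.76°.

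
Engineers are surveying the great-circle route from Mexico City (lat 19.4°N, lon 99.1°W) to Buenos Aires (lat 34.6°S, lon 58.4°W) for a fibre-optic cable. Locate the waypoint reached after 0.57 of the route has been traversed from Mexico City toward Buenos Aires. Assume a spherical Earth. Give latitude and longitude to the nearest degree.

The haversine formula gives a central angle δ ≈ 1.159 rad (66.4°) between the endpoints.
Interpolate at f = 0.57 with slerp weights a = sin((1−f)δ)/sin δ ≈ 0.522, b = sin(fδ)/sin δ ≈ 0.670.
p = a·p₁ + b·p₂ ≈ (0.211, -0.955, -0.207); φ = arcsin(p_z) ≈ -11.95°, λ = atan2(p_y, p_x) ≈ -77.54°.

≈ lat 12°S, lon 78°W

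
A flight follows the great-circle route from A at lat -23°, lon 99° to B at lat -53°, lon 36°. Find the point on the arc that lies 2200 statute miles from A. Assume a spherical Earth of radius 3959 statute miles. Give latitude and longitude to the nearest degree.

≈ lat -45°, lon 70°

From cos δ = sin φ₁ sin φ₂ + cos φ₁ cos φ₂ cos Δλ, the central angle is δ ≈ 0.972 rad (55.7°). The total great-circle distance is δ·R ≈ 0.972 × 3959 ≈ 3849 mi, so the target fraction is f = 2200/3849 ≈ 0.572.
Interpolate at f ≈ 0.572 with slerp weights a = sin((1−f)δ)/sin δ ≈ 0.490, b = sin(fδ)/sin δ ≈ 0.639.
p = a·p₁ + b·p₂ ≈ (0.240, 0.671, -0.701); φ = arcsin(p_z) ≈ -44.53°, λ = atan2(p_y, p_x) ≈ 70.29°.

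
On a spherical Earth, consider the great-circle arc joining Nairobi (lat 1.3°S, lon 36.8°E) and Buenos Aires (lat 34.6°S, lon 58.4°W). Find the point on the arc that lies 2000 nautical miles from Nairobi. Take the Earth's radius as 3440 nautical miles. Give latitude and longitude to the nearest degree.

≈ lat 19°S, lon 8°E

Write both endpoints as unit vectors p₁, p₂ with components (cos φ cos λ, cos φ sin λ, sin φ).
The central angle between the endpoints is δ = arccos(p₁·p₂) ≈ 1.633 rad (93.5°). The total great-circle distance is δ·R ≈ 1.633 × 3440 ≈ 5616 nmi, so the target fraction is f = 2000/5616 ≈ 0.356.
Interpolate at f ≈ 0.356 with slerp weights a = sin((1−f)δ)/sin δ ≈ 0.870, b = sin(fδ)/sin δ ≈ 0.550.
p = a·p₁ + b·p₂ ≈ (0.933, 0.135, -0.332); φ = arcsin(p_z) ≈ -19.40°, λ = atan2(p_y, p_x) ≈ 8.23°.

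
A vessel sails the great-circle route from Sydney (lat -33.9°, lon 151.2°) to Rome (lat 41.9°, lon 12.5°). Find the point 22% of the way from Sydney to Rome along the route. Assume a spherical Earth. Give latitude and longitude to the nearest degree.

Write both endpoints as unit vectors p₁, p₂ with components (cos φ cos λ, cos φ sin λ, sin φ).
The central angle between the endpoints is δ = arccos(p₁·p₂) ≈ 2.562 rad (146.8°).
Interpolate at f = 0.22 with slerp weights a = sin((1−f)δ)/sin δ ≈ 1.661, b = sin(fδ)/sin δ ≈ 0.975.
p = a·p₁ + b·p₂ ≈ (-0.500, 0.821, -0.275); φ = arcsin(p_z) ≈ -15.98°, λ = atan2(p_y, p_x) ≈ 121.31°.

≈ lat -16°, lon 121°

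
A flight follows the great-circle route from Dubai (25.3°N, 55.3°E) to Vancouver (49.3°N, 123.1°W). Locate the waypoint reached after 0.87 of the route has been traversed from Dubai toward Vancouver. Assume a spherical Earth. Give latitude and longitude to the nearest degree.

The haversine formula gives a central angle δ ≈ 1.839 rad (105.4°) between the endpoints.
Interpolate at f = 0.87 with slerp weights a = sin((1−f)δ)/sin δ ≈ 0.246, b = sin(fδ)/sin δ ≈ 1.037.
p = a·p₁ + b·p₂ ≈ (-0.243, -0.384, 0.891); φ = arcsin(p_z) ≈ 62.99°, λ = atan2(p_y, p_x) ≈ -122.32°.

≈ 63°N, 122°W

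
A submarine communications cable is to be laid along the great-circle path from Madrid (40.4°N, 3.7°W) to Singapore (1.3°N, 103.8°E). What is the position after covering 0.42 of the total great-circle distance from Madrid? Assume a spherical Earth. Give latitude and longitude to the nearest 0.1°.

Write both endpoints as unit vectors p₁, p₂ with components (cos φ cos λ, cos φ sin λ, sin φ).
The central angle between the endpoints is δ = arccos(p₁·p₂) ≈ 1.787 rad (102.4°).
Interpolate at f = 0.42 with slerp weights a = sin((1−f)δ)/sin δ ≈ 0.881, b = sin(fδ)/sin δ ≈ 0.698.
p = a·p₁ + b·p₂ ≈ (0.503, 0.635, 0.587); φ = arcsin(p_z) ≈ 35.93°, λ = atan2(p_y, p_x) ≈ 51.60°.

≈ (35.9°N, 51.6°E)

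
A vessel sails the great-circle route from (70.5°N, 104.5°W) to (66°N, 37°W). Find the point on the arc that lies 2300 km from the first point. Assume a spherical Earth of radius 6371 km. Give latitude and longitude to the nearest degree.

≈ (68°N, 44°W)

The haversine formula gives a central angle δ ≈ 0.420 rad (24.1°) between the endpoints. The total great-circle distance is δ·R ≈ 0.420 × 6371 ≈ 2676 km, so the target fraction is f = 2300/2676 ≈ 0.860.
Interpolate at f ≈ 0.860 with slerp weights a = sin((1−f)δ)/sin δ ≈ 0.145, b = sin(fδ)/sin δ ≈ 0.866.
p = a·p₁ + b·p₂ ≈ (0.269, -0.259, 0.928); φ = arcsin(p_z) ≈ 68.07°, λ = atan2(p_y, p_x) ≈ -43.85°.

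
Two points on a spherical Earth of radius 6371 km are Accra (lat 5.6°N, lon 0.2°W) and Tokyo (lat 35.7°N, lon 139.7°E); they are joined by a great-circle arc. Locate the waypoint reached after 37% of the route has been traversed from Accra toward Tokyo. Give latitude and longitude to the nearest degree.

The haversine formula gives a central angle δ ≈ 2.167 rad (124.1°) between the endpoints.
Interpolate at f = 0.37 with slerp weights a = sin((1−f)δ)/sin δ ≈ 1.183, b = sin(fδ)/sin δ ≈ 0.868.
p = a·p₁ + b·p₂ ≈ (0.639, 0.452, 0.622); φ = arcsin(p_z) ≈ 38.46°, λ = atan2(p_y, p_x) ≈ 35.25°.

≈ lat 38°N, lon 35°E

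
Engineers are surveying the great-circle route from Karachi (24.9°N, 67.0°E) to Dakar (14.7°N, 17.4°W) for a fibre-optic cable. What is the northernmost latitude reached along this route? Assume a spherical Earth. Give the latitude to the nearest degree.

≈ 27°N

The great circle lies in the plane with unit normal n̂ = (p₁ × p₂)/|p₁ × p₂|.
Here n̂_z ≈ -0.890; the vertex latitude is φ_max = arccos|n̂_z| ≈ 27.2°.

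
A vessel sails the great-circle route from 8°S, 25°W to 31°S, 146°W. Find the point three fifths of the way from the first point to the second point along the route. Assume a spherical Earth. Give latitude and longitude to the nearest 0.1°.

From cos δ = sin φ₁ sin φ₂ + cos φ₁ cos φ₂ cos Δλ, the central angle is δ ≈ 1.945 rad (111.4°).
Interpolate at f = 3/5 with slerp weights a = sin((1−f)δ)/sin δ ≈ 0.754, b = sin(fδ)/sin δ ≈ 0.988.
p = a·p₁ + b·p₂ ≈ (-0.025, -0.789, -0.614); φ = arcsin(p_z) ≈ -37.86°, λ = atan2(p_y, p_x) ≈ -91.84°.

≈ 37.9°S, 91.8°W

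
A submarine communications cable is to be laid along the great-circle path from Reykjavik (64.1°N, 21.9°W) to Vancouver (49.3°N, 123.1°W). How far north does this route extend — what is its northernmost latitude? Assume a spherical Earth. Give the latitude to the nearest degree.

The great circle lies in the plane with unit normal n̂ = (p₁ × p₂)/|p₁ × p₂|.
Here n̂_z ≈ -0.359; the vertex latitude is φ_max = arccos|n̂_z| ≈ 69.0°.
Check via Clairaut: cos φ_max = |cos φ₁| · sin C = cos(64.1°)·sin(55.2°) ≈ 0.359, again giving ≈ 69.0°.

≈ 69°N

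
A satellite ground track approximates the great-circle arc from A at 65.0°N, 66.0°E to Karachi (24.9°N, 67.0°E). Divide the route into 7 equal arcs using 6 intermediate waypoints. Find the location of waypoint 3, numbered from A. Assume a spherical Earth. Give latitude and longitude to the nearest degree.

Write both endpoints as unit vectors p₁, p₂ with components (cos φ cos λ, cos φ sin λ, sin φ).
The central angle between the endpoints is δ = arccos(p₁·p₂) ≈ 0.700 rad (40.1°).
Interpolate at f = 3/7 with slerp weights a = sin((1−f)δ)/sin δ ≈ 0.604, b = sin(fδ)/sin δ ≈ 0.459.
p = a·p₁ + b·p₂ ≈ (0.266, 0.616, 0.741); φ = arcsin(p_z) ≈ 47.82°, λ = atan2(p_y, p_x) ≈ 66.62°.

≈ 48°N, 67°E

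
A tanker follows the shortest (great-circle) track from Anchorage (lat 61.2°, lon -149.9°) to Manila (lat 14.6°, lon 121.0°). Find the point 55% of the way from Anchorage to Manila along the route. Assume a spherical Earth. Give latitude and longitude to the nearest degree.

Convert each endpoint to a unit vector on the sphere (x = cos φ cos λ, y = cos φ sin λ, z = sin φ).
The central angle between the endpoints is δ = arccos(p₁·p₂) ≈ 1.341 rad (76.8°).
Interpolate at f = 0.55 with slerp weights a = sin((1−f)δ)/sin δ ≈ 0.583, b = sin(fδ)/sin δ ≈ 0.691.
p = a·p₁ + b·p₂ ≈ (-0.587, 0.432, 0.685); φ = arcsin(p_z) ≈ 43.21°, λ = atan2(p_y, p_x) ≈ 143.65°.

≈ lat 43°, lon 144°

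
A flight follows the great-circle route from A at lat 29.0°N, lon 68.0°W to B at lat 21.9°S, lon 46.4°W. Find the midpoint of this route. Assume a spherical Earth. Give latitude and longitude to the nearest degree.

≈ lat 4°N, lon 57°W

From cos δ = sin φ₁ sin φ₂ + cos φ₁ cos φ₂ cos Δλ, the central angle is δ ≈ 0.960 rad (55.0°).
Interpolate at f = 1/2 with slerp weights a = sin((1−f)δ)/sin δ ≈ 0.564, b = sin(fδ)/sin δ ≈ 0.564.
p = a·p₁ + b·p₂ ≈ (0.545, -0.836, 0.063); φ = arcsin(p_z) ≈ 3.61°, λ = atan2(p_y, p_x) ≈ -56.88°.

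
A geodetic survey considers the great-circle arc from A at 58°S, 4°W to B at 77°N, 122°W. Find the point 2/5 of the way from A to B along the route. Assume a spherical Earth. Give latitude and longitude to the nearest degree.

From cos δ = sin φ₁ sin φ₂ + cos φ₁ cos φ₂ cos Δλ, the central angle is δ ≈ 2.651 rad (151.9°).
Interpolate at f = 2/5 with slerp weights a = sin((1−f)δ)/sin δ ≈ 2.124, b = sin(fδ)/sin δ ≈ 1.854.
p = a·p₁ + b·p₂ ≈ (0.902, -0.432, 0.005); φ = arcsin(p_z) ≈ 0.29°, λ = atan2(p_y, p_x) ≈ -25.61°.

≈ 0°N, 26°W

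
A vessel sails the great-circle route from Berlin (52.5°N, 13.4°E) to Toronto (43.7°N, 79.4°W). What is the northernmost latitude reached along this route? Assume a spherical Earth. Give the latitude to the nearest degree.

≈ 59°N

The great circle lies in the plane with unit normal n̂ = (p₁ × p₂)/|p₁ × p₂|.
Here n̂_z ≈ -0.517; the vertex latitude is φ_max = arccos|n̂_z| ≈ 58.9°.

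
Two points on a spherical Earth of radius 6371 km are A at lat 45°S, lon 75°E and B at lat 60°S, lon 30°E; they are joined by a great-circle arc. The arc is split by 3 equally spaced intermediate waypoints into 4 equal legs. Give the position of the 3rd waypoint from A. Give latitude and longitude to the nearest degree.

≈ lat 58°S, lon 44°E

Convert each endpoint to a unit vector on the sphere (x = cos φ cos λ, y = cos φ sin λ, z = sin φ).
The central angle between the endpoints is δ = arccos(p₁·p₂) ≈ 0.531 rad (30.4°).
Interpolate at f = 3/4 with slerp weights a = sin((1−f)δ)/sin δ ≈ 0.261, b = sin(fδ)/sin δ ≈ 0.766.
p = a·p₁ + b·p₂ ≈ (0.379, 0.370, -0.848); φ = arcsin(p_z) ≈ -58.00°, λ = atan2(p_y, p_x) ≈ 44.28°.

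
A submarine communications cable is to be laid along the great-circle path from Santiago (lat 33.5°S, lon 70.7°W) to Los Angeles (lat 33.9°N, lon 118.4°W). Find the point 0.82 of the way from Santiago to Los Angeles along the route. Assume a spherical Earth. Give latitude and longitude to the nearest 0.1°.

≈ lat 22.1°N, lon 108.6°W

Convert each endpoint to a unit vector on the sphere (x = cos φ cos λ, y = cos φ sin λ, z = sin φ).
The central angle between the endpoints is δ = arccos(p₁·p₂) ≈ 1.412 rad (80.9°).
Interpolate at f = 0.82 with slerp weights a = sin((1−f)δ)/sin δ ≈ 0.255, b = sin(fδ)/sin δ ≈ 0.928.
p = a·p₁ + b·p₂ ≈ (-0.296, -0.878, 0.377); φ = arcsin(p_z) ≈ 22.14°, λ = atan2(p_y, p_x) ≈ -108.64°.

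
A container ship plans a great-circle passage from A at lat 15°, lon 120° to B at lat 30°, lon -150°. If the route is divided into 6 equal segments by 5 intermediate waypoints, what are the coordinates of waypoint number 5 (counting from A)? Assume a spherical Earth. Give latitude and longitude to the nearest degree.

From cos δ = sin φ₁ sin φ₂ + cos φ₁ cos φ₂ cos Δλ, the central angle is δ ≈ 1.441 rad (82.6°).
Interpolate at f = 5/6 with slerp weights a = sin((1−f)δ)/sin δ ≈ 0.240, b = sin(fδ)/sin δ ≈ 0.940.
p = a·p₁ + b·p₂ ≈ (-0.821, -0.206, 0.532); φ = arcsin(p_z) ≈ 32.16°, λ = atan2(p_y, p_x) ≈ -165.88°.

≈ lat 32°, lon -166°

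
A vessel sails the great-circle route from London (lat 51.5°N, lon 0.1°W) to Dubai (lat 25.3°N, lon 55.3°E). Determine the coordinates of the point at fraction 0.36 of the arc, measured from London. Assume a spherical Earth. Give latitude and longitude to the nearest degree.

≈ lat 45°N, lon 25°E

Write both endpoints as unit vectors p₁, p₂ with components (cos φ cos λ, cos φ sin λ, sin φ).
The central angle between the endpoints is δ = arccos(p₁·p₂) ≈ 0.858 rad (49.2°).
Interpolate at f = 0.36 with slerp weights a = sin((1−f)δ)/sin δ ≈ 0.690, b = sin(fδ)/sin δ ≈ 0.402.
p = a·p₁ + b·p₂ ≈ (0.636, 0.298, 0.712); φ = arcsin(p_z) ≈ 45.37°, λ = atan2(p_y, p_x) ≈ 25.09°.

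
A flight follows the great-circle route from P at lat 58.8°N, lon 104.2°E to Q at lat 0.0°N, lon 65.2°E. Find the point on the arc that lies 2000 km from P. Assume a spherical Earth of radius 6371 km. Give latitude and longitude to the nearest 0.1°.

The haversine formula gives a central angle δ ≈ 1.156 rad (66.3°) between the endpoints. The total great-circle distance is δ·R ≈ 1.156 × 6371 ≈ 7368 km, so the target fraction is f = 2000/7368 ≈ 0.271.
Interpolate at f ≈ 0.271 with slerp weights a = sin((1−f)δ)/sin δ ≈ 0.815, b = sin(fδ)/sin δ ≈ 0.337.
p = a·p₁ + b·p₂ ≈ (0.038, 0.716, 0.697); φ = arcsin(p_z) ≈ 44.22°, λ = atan2(p_y, p_x) ≈ 86.97°.

≈ lat 44.2°N, lon 87.0°E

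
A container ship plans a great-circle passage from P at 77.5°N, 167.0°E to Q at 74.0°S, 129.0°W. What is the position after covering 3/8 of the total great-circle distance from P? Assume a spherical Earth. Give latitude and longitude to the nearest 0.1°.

≈ 21.4°N, 159.4°W

From cos δ = sin φ₁ sin φ₂ + cos φ₁ cos φ₂ cos Δλ, the central angle is δ ≈ 2.720 rad (155.8°).
Interpolate at f = 3/8 with slerp weights a = sin((1−f)δ)/sin δ ≈ 2.422, b = sin(fδ)/sin δ ≈ 2.081.
p = a·p₁ + b·p₂ ≈ (-0.872, -0.328, 0.364); φ = arcsin(p_z) ≈ 21.36°, λ = atan2(p_y, p_x) ≈ -159.39°.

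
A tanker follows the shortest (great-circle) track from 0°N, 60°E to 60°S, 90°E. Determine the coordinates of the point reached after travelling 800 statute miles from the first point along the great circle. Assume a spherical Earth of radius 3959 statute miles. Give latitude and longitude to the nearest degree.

≈ 11°S, 63°E

Convert each endpoint to a unit vector on the sphere (x = cos φ cos λ, y = cos φ sin λ, z = sin φ).
The central angle between the endpoints is δ = arccos(p₁·p₂) ≈ 1.123 rad (64.3°). The total great-circle distance is δ·R ≈ 1.123 × 3959 ≈ 4446 mi, so the target fraction is f = 800/4446 ≈ 0.180.
Interpolate at f ≈ 0.180 with slerp weights a = sin((1−f)δ)/sin δ ≈ 0.883, b = sin(fδ)/sin δ ≈ 0.223.
p = a·p₁ + b·p₂ ≈ (0.442, 0.876, -0.193); φ = arcsin(p_z) ≈ -11.12°, λ = atan2(p_y, p_x) ≈ 63.25°.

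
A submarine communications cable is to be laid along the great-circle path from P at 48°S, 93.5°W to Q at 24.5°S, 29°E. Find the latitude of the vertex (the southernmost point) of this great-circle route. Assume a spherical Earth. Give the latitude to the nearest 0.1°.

The great circle lies in the plane with unit normal n̂ = (p₁ × p₂)/|p₁ × p₂|.
Here n̂_z ≈ +0.514; the vertex latitude is φ_max = arccos|n̂_z| ≈ 59.1°.
Check via Clairaut: cos φ_max = |cos φ₁| · sin C = cos(48.0°)·sin(129.9°) ≈ 0.514, again giving ≈ 59.1°.

≈ 59.1°S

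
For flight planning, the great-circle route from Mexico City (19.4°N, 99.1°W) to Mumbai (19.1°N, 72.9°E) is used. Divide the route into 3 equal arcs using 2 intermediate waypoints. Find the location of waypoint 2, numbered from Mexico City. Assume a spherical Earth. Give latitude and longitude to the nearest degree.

≈ 64°N, 53°E

Write both endpoints as unit vectors p₁, p₂ with components (cos φ cos λ, cos φ sin λ, sin φ).
The central angle between the endpoints is δ = arccos(p₁·p₂) ≈ 2.456 rad (140.7°).
Interpolate at f = 2/3 with slerp weights a = sin((1−f)δ)/sin δ ≈ 1.153, b = sin(fδ)/sin δ ≈ 1.576.
p = a·p₁ + b·p₂ ≈ (0.266, 0.349, 0.899); φ = arcsin(p_z) ≈ 63.97°, λ = atan2(p_y, p_x) ≈ 52.72°.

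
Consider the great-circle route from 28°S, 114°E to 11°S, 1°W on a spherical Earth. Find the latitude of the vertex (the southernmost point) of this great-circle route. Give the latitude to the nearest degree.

≈ 35°S

The great circle lies in the plane with unit normal n̂ = (p₁ × p₂)/|p₁ × p₂|.
Here n̂_z ≈ -0.817; the vertex latitude is φ_max = arccos|n̂_z| ≈ 35.2°.
Check via Clairaut: cos φ_max = |cos φ₁| · sin C = cos(28.0°)·sin(112.2°) ≈ 0.817, again giving ≈ 35.2°.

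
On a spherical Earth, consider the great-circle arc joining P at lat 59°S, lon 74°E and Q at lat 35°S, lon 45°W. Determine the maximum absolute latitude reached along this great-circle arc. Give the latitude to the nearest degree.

≈ 67°S

The great circle lies in the plane with unit normal n̂ = (p₁ × p₂)/|p₁ × p₂|.
Here n̂_z ≈ -0.385; the vertex latitude is φ_max = arccos|n̂_z| ≈ 67.3°.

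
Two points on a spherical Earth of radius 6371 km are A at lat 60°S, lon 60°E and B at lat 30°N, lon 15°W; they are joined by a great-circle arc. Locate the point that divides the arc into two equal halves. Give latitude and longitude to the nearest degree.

≈ lat 18°S, lon 11°E

Convert each endpoint to a unit vector on the sphere (x = cos φ cos λ, y = cos φ sin λ, z = sin φ).
The central angle between the endpoints is δ = arccos(p₁·p₂) ≈ 1.898 rad (108.7°).
Interpolate at f = 1/2 with slerp weights a = sin((1−f)δ)/sin δ ≈ 0.858, b = sin(fδ)/sin δ ≈ 0.858.
p = a·p₁ + b·p₂ ≈ (0.932, 0.179, -0.314); φ = arcsin(p_z) ≈ -18.31°, λ = atan2(p_y, p_x) ≈ 10.88°.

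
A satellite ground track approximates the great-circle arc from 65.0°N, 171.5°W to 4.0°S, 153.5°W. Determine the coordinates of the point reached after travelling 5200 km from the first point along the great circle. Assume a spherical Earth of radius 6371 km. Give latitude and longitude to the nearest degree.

Convert each endpoint to a unit vector on the sphere (x = cos φ cos λ, y = cos φ sin λ, z = sin φ).
The central angle between the endpoints is δ = arccos(p₁·p₂) ≈ 1.226 rad (70.3°). The total great-circle distance is δ·R ≈ 1.226 × 6371 ≈ 7813 km, so the target fraction is f = 5200/7813 ≈ 0.666.
Interpolate at f ≈ 0.666 with slerp weights a = sin((1−f)δ)/sin δ ≈ 0.424, b = sin(fδ)/sin δ ≈ 0.774.
p = a·p₁ + b·p₂ ≈ (-0.868, -0.371, 0.330); φ = arcsin(p_z) ≈ 19.26°, λ = atan2(p_y, p_x) ≈ -156.86°.

≈ 19°N, 157°W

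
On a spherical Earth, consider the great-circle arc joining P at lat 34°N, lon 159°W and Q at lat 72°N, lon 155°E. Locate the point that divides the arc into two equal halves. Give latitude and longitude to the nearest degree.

From cos δ = sin φ₁ sin φ₂ + cos φ₁ cos φ₂ cos Δλ, the central angle is δ ≈ 0.782 rad (44.8°).
Interpolate at f = 1/2 with slerp weights a = sin((1−f)δ)/sin δ ≈ 0.541, b = sin(fδ)/sin δ ≈ 0.541.
p = a·p₁ + b·p₂ ≈ (-0.570, -0.090, 0.817); φ = arcsin(p_z) ≈ 54.76°, λ = atan2(p_y, p_x) ≈ -171.02°.

≈ lat 55°N, lon 171°W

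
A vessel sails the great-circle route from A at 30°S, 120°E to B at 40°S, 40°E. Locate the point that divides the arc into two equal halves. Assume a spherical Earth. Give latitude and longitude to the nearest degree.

≈ 42°S, 83°E

Convert each endpoint to a unit vector on the sphere (x = cos φ cos λ, y = cos φ sin λ, z = sin φ).
The central angle between the endpoints is δ = arccos(p₁·p₂) ≈ 1.119 rad (64.1°).
Interpolate at f = 1/2 with slerp weights a = sin((1−f)δ)/sin δ ≈ 0.590, b = sin(fδ)/sin δ ≈ 0.590.
p = a·p₁ + b·p₂ ≈ (0.091, 0.733, -0.674); φ = arcsin(p_z) ≈ -42.39°, λ = atan2(p_y, p_x) ≈ 82.94°.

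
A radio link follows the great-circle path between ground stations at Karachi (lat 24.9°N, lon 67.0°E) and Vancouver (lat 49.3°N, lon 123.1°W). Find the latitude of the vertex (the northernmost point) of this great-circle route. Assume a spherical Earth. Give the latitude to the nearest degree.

≈ 84°N

The great circle lies in the plane with unit normal n̂ = (p₁ × p₂)/|p₁ × p₂|.
Here n̂_z ≈ +0.108; the vertex latitude is φ_max = arccos|n̂_z| ≈ 83.8°.
Check via Clairaut: cos φ_max = |cos φ₁| · sin C = cos(24.9°)·sin(6.8°) ≈ 0.108, again giving ≈ 83.8°.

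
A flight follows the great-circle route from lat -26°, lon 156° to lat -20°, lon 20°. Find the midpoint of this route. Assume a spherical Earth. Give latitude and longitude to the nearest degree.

≈ lat -49°, lon 85°

Write both endpoints as unit vectors p₁, p₂ with components (cos φ cos λ, cos φ sin λ, sin φ).
The central angle between the endpoints is δ = arccos(p₁·p₂) ≈ 2.046 rad (117.2°).
Interpolate at f = 1/2 with slerp weights a = sin((1−f)δ)/sin δ ≈ 0.960, b = sin(fδ)/sin δ ≈ 0.960.
p = a·p₁ + b·p₂ ≈ (0.059, 0.660, -0.749); φ = arcsin(p_z) ≈ -48.53°, λ = atan2(p_y, p_x) ≈ 84.85°.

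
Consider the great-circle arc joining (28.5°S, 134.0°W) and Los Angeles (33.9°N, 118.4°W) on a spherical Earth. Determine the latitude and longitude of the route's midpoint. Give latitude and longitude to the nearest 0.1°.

Convert each endpoint to a unit vector on the sphere (x = cos φ cos λ, y = cos φ sin λ, z = sin φ).
The central angle between the endpoints is δ = arccos(p₁·p₂) ≈ 1.119 rad (64.1°).
Interpolate at f = 1/2 with slerp weights a = sin((1−f)δ)/sin δ ≈ 0.590, b = sin(fδ)/sin δ ≈ 0.590.
p = a·p₁ + b·p₂ ≈ (-0.593, -0.804, 0.048); φ = arcsin(p_z) ≈ 2.73°, λ = atan2(p_y, p_x) ≈ -126.42°.

≈ (2.7°N, 126.4°W)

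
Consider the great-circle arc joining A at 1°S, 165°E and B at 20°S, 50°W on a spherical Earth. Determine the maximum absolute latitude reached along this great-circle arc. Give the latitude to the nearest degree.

The great circle lies in the plane with unit normal n̂ = (p₁ × p₂)/|p₁ × p₂|.
Here n̂_z ≈ +0.835; the vertex latitude is φ_max = arccos|n̂_z| ≈ 33.4°.
Check via Clairaut: cos φ_max = |cos φ₁| · sin C = cos(1.0°)·sin(123.4°) ≈ 0.835, again giving ≈ 33.4°.

≈ 33°S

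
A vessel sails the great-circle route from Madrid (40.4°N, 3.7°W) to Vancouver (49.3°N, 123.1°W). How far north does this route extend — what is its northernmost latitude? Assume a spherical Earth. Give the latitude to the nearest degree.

≈ 63°N

The great circle lies in the plane with unit normal n̂ = (p₁ × p₂)/|p₁ × p₂|.
Here n̂_z ≈ -0.447; the vertex latitude is φ_max = arccos|n̂_z| ≈ 63.5°.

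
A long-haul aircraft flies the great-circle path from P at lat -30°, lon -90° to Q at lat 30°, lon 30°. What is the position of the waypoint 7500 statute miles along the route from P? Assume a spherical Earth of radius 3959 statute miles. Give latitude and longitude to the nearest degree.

≈ lat 23°, lon 9°

Write both endpoints as unit vectors p₁, p₂ with components (cos φ cos λ, cos φ sin λ, sin φ).
The central angle between the endpoints is δ = arccos(p₁·p₂) ≈ 2.246 rad (128.7°). The total great-circle distance is δ·R ≈ 2.246 × 3959 ≈ 8892 mi, so the target fraction is f = 7500/8892 ≈ 0.843.
Interpolate at f ≈ 0.843 with slerp weights a = sin((1−f)δ)/sin δ ≈ 0.441, b = sin(fδ)/sin δ ≈ 1.215.
p = a·p₁ + b·p₂ ≈ (0.911, 0.144, 0.387); φ = arcsin(p_z) ≈ 22.75°, λ = atan2(p_y, p_x) ≈ 8.98°.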